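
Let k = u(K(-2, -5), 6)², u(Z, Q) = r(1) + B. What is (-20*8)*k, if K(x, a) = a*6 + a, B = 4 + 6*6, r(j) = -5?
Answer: -196000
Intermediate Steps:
B = 40 (B = 4 + 36 = 40)
K(x, a) = 7*a (K(x, a) = 6*a + a = 7*a)
u(Z, Q) = 35 (u(Z, Q) = -5 + 40 = 35)
k = 1225 (k = 35² = 1225)
(-20*8)*k = -20*8*1225 = -10*16*1225 = -160*1225 = -196000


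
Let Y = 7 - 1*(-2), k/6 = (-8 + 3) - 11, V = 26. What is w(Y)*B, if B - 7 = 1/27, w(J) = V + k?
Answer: -13300/27 ≈ -492.59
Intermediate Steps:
k = -96 (k = 6*((-8 + 3) - 11) = 6*(-5 - 11) = 6*(-16) = -96)
Y = 9 (Y = 7 + 2 = 9)
w(J) = -70 (w(J) = 26 - 96 = -70)
B = 190/27 (B = 7 + 1/27 = 190/27 ≈ 7.0370)
w(Y)*B = -70*190/27 = -13300/27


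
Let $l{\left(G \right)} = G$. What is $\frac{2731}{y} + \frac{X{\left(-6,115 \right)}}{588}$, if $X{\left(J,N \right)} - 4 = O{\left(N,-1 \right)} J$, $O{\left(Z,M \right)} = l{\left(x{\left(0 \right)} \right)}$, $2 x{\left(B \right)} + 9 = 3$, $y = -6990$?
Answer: $- \frac{60502}{171255} \approx -0.35329$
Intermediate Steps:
$x{\left(B \right)} = -3$ ($x{\left(B \right)} = - \frac{9}{2} + \frac{1}{2} \cdot 3 = - \frac{9}{2} + \frac{3}{2} = -3$)
$O{\left(Z,M \right)} = -3$
$X{\left(J,N \right)} = 4 - 3 J$
$\frac{2731}{y} + \frac{X{\left(-6,115 \right)}}{588} = \frac{2731}{-6990} + \frac{4 - -18}{588} = 2731 \left(- \frac{1}{6990}\right) + \left(4 + 18\right) \frac{1}{588} = - \frac{2731}{6990} + 22 \cdot \frac{1}{588} = - \frac{2731}{6990} + \frac{11}{294} = - \frac{60502}{171255}$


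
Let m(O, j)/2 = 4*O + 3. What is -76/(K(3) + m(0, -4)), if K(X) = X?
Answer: -76/9 ≈ -8.4444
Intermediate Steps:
m(O, j) = 6 + 8*O (m(O, j) = 2*(4*O + 3) = 2*(3 + 4*O) = 6 + 8*O)
-76/(K(3) + m(0, -4)) = -76/(3 + (6 + 8*0)) = -76/(3 + (6 + 0)) = -76/(3 + 6) = -76/9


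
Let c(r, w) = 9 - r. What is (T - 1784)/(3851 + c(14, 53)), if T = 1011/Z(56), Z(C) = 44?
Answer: -77485/169224 ≈ -0.45788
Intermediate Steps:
T = 1011/44 ≈ 22.977
(T - 1784)/(3851 + c(14, 53)) = (1011/44 - 1784)/(3851 + (9 - 1*14)) = -77485/(44*(3851 + (9 - 14))) = -77485/(44*(3851 - 5)) = -77485/44/3846 = -77485/44*1/3846 = -77485/169224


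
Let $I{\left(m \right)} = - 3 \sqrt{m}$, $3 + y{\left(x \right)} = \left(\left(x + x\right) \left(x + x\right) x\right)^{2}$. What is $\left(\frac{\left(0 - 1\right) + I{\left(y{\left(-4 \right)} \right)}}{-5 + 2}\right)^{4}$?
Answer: $\frac{347864039992}{81} + \frac{167502632 \sqrt{13}}{27} \approx 4.317 \cdot 10^{9}$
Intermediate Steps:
$y{\left(x \right)} = -3 + 16 x^{6}$ ($y{\left(x \right)} = -3 + \left(\left(x + x\right) \left(x + x\right) x\right)^{2} = -3 + \left(2 x 2 x x\right)^{2} = -3 + \left(4 x^{2} x\right)^{2} = -3 + \left(4 x^{3}\right)^{2} = -3 + 16 x^{6}$)
$\left(\frac{\left(0 - 1\right) + I{\left(y{\left(-4 \right)} \right)}}{-5 + 2}\right)^{4} = \left(\frac{\left(0 - 1\right) - 3 \sqrt{-3 + 16 \left(-4\right)^{6}}}{-5 + 2}\right)^{4} = \left(\frac{\left(0 - 1\right) - 3 \sqrt{-3 + 16 \cdot 4096}}{-3}\right)^{4} = \left(\left(-1 - 3 \sqrt{-3 + 65536}\right) \left(- \frac{1}{3}\right)\right)^{4} = \left(\left(-1 - 3 \sqrt{65533}\right) \left(- \frac{1}{3}\right)\right)^{4} = \left(\left(-1 - 3 \cdot 71 \sqrt{13}\right) \left(- \frac{1}{3}\right)\right)^{4} = \left(\left(-1 - 213 \sqrt{13}\right) \left(- \frac{1}{3}\right)\right)^{4} = \left(\frac{1}{3} + 71 \sqrt{13}\right)^{4}$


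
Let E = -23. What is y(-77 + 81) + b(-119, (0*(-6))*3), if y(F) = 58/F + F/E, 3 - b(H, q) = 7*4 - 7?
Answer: -169/46 ≈ -3.6739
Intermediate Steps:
b(H, q) = -18 (b(H, q) = 3 - (7*4 - 7) = 3 - (28 - 7) = 3 - 1*21 = 3 - 21 = -18)
y(F) = 58/F - F/23 (y(F) = 58/F + F/(-23) = 58/F + F*(-1/23) = 58/F - F/23)
y(-77 + 81) + b(-119, (0*(-6))*3) = (58/(-77 + 81) - (-77 + 81)/23) - 18 = (58/4 - 1/23*4) - 18 = (58*(¼) - 4/23) - 18 = (29/2 - 4/23) - 18 = 659/46 - 18 = -169/46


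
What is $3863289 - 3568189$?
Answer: $295100$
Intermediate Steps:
$3863289 - 3568189 = 295100$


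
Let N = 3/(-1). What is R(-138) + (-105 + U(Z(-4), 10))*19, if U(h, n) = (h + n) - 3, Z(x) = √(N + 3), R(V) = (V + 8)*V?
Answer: 16078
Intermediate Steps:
N = -3 (N = 3*(-1) = -3)
R(V) = V*(8 + V) (R(V) = (8 + V)*V = V*(8 + V))
Z(x) = 0 (Z(x) = √(-3 + 3) = √0 = 0)
U(h, n) = -3 + h + n
R(-138) + (-105 + U(Z(-4), 10))*19 = -138*(8 - 138) + (-105 + (-3 + 0 + 10))*19 = -138*(-130) + (-105 + 7)*19 = 17940 - 98*19 = 17940 - 1862 = 16078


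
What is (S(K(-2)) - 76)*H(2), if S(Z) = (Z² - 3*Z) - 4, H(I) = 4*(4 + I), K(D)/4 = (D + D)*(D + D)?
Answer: 91776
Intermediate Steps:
K(D) = 16*D² (K(D) = 4*((D + D)*(D + D)) = 4*((2*D)*(2*D)) = 4*(4*D²) = 16*D²)
H(I) = 16 + 4*I
S(Z) = -4 + Z² - 3*Z
(S(K(-2)) - 76)*H(2) = ((-4 + (16*(-2)²)² - 48*(-2)²) - 76)*(16 + 4*2) = ((-4 + (16*4)² - 48*4) - 76)*(16 + 8) = ((-4 + 64² - 3*64) - 76)*24 = ((-4 + 4096 - 192) - 76)*24 = (3900 - 76)*24 = 3824*24 = 91776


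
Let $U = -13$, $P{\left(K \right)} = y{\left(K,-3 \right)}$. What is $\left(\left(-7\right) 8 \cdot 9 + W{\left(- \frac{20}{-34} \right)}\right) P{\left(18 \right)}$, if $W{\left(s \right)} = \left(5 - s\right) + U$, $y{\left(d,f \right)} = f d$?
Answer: $\frac{470556}{17} \approx 27680.0$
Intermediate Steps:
$y{\left(d,f \right)} = d f$
$P{\left(K \right)} = - 3 K$ ($P{\left(K \right)} = K \left(-3\right) = - 3 K$)
$W{\left(s \right)} = -8 - s$ ($W{\left(s \right)} = \left(5 - s\right) - 13 = -8 - s$)
$\left(\left(-7\right) 8 \cdot 9 + W{\left(- \frac{20}{-34} \right)}\right) P{\left(18 \right)} = \left(\left(-7\right) 8 \cdot 9 - \left(8 - \frac{20}{-34}\right)\right) \left(\left(-3\right) 18\right) = \left(\left(-56\right) 9 - \left(8 - - \frac{10}{17}\right)\right) \left(-54\right) = \left(-504 - \frac{146}{17}\right) \left(-54\right) = \left(- \frac{8714}{17}\right) \left(-54\right) = \frac{470556}{17}$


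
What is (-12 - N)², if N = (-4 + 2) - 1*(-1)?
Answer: 121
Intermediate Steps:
N = -1 (N = -2 + 1 = -1)
(-12 - N)² = (-12 - 1*(-1))² = (-12 + 1)² = (-11)² = 121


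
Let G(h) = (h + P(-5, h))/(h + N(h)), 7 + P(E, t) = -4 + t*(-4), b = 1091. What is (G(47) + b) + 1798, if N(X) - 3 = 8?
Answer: 83705/29 ≈ 2886.4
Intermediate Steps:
N(X) = 11 (N(X) = 3 + 8 = 11)
P(E, t) = -11 - 4*t (P(E, t) = -7 + (-4 + t*(-4)) = -7 + (-4 - 4*t) = -11 - 4*t)
G(h) = (-11 - 3*h)/(11 + h) (G(h) = (h + (-11 - 4*h))/(h + 11) = (-11 - 3*h)/(11 + h))
(G(47) + b) + 1798 = ((-11 - 3*47)/(11 + 47) + 1091) + 1798 = ((-11 - 141)/58 + 1091) + 1798 = ((1/58)*(-152) + 1091) + 1798 = (-76/29 + 1091) + 1798 = 31563/29 + 1798 = 83705/29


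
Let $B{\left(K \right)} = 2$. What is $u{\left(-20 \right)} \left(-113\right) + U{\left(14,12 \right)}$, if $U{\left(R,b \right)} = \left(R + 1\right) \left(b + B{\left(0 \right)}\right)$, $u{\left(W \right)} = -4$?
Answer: $662$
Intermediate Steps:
$U{\left(R,b \right)} = \left(1 + R\right) \left(2 + b\right)$ ($U{\left(R,b \right)} = \left(R + 1\right) \left(b + 2\right) = \left(1 + R\right) \left(2 + b\right)$)
$u{\left(-20 \right)} \left(-113\right) + U{\left(14,12 \right)} = \left(-4\right) \left(-113\right) + \left(2 + 12 + 2 \cdot 14 + 14 \cdot 12\right) = 452 + \left(2 + 12 + 28 + 168\right) = 452 + 210 = 662$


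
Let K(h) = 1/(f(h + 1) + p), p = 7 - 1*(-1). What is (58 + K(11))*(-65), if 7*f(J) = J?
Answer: -256815/68 ≈ -3776.7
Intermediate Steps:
f(J) = J/7
p = 8 (p = 7 + 1 = 8)
K(h) = 1/(57/7 + h/7) (K(h) = 1/((h + 1)/7 + 8) = 1/((1 + h)/7 + 8) = 1/((⅐ + h/7) + 8) = 1/(57/7 + h/7))
(58 + K(11))*(-65) = (58 + 7/(57 + 11))*(-65) = (58 + 7/68)*(-65) = (3951/68)*(-65) = -256815/68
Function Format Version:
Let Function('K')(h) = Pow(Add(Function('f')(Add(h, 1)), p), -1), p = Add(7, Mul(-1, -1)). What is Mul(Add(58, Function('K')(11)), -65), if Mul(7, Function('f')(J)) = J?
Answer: Rational(-256815, 68) ≈ -3776.7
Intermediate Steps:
Function('f')(J) = Mul(Rational(1, 7), J)
p = 8 (p = Add(7, 1) = 8)
Function('K')(h) = Pow(Add(Rational(57, 7), Mul(Rational(1, 7), h)), -1) (Function('K')(h) = Pow(Add(Mul(Rational(1, 7), Add(h, 1)), 8), -1) = Pow(Add(Mul(Rational(1, 7), Add(1, h)), 8), -1) = Pow(Add(Add(Rational(1, 7), Mul(Rational(1, 7), h)), 8), -1) = Pow(Add(Rational(57, 7), Mul(Rational(1, 7), h)), -1))
Mul(Add(58, Function('K')(11)), -65) = Mul(Add(58, Mul(7, Pow(Add(57, 11), -1))), -65) = Mul(Add(58, Mul(7, Pow(68, -1))), -65) = Mul(Add(58, Mul(7, Rational(1, 68))), -65) = Mul(Add(58, Rational(7, 68)), -65) = Mul(Rational(3951, 68), -65) = Rational(-256815, 68)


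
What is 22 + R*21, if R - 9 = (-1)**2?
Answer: 232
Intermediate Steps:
R = 10 (R = 9 + (-1)**2 = 9 + 1 = 10)
22 + R*21 = 22 + 10*21 = 22 + 210 = 232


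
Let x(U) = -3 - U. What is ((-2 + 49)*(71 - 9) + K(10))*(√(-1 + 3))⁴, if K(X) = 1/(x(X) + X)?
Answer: 34964/3 ≈ 11655.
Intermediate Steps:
K(X) = -⅓ (K(X) = 1/((-3 - X) + X) = 1/(-3) = -⅓)
((-2 + 49)*(71 - 9) + K(10))*(√(-1 + 3))⁴ = ((-2 + 49)*(71 - 9) - ⅓)*(√(-1 + 3))⁴ = (47*62 - ⅓)*(√2)⁴ = (2914 - ⅓)*4 = (8741/3)*4 = 34964/3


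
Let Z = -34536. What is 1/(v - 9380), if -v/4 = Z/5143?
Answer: -5143/48103196 ≈ -0.00010692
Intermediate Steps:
v = 138144/5143 (v = -(-138144)/5143 = -4*(-34536/5143) = 138144/5143 ≈ 26.861)
1/(v - 9380) = 1/(138144/5143 - 9380) = 1/(-48103196/5143) = -5143/48103196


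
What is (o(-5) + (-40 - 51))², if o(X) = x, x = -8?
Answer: 9801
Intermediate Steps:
o(X) = -8
(o(-5) + (-40 - 51))² = (-8 + (-40 - 51))² = (-8 - 91)² = (-99)² = 9801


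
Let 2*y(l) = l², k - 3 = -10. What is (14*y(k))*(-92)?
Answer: -31556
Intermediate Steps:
k = -7 (k = 3 - 10 = -7)
y(l) = l²/2
(14*y(k))*(-92) = (14*((½)*(-7)²))*(-92) = (14*((½)*49))*(-92) = (14*(49/2))*(-92) = 343*(-92) = -31556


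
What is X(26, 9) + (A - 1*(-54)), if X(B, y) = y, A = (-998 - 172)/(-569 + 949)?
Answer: 2277/38 ≈ 59.921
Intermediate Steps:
A = -117/38 (A = -1170/380 = -1170*1/380 = -117/38 ≈ -3.0789)
X(26, 9) + (A - 1*(-54)) = 9 + (-117/38 - 1*(-54)) = 9 + (-117/38 + 54) = 9 + 1935/38 = 2277/38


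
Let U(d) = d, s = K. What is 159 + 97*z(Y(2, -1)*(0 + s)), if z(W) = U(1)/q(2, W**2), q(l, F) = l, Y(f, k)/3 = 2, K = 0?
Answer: 415/2 ≈ 207.50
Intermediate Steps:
Y(f, k) = 6 (Y(f, k) = 3*2 = 6)
s = 0
z(W) = 1/2
159 + 97*z(Y(2, -1)*(0 + s)) = 159 + 97*(1/2) = 159 + 97/2 = 415/2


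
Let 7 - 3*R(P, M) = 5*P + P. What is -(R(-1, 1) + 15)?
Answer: -58/3 ≈ -19.333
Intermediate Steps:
R(P, M) = 7/3 - 2*P (R(P, M) = 7/3 - (5*P + P)/3 = 7/3 - 2*P)
-(R(-1, 1) + 15) = -((7/3 - 2*(-1)) + 15) = -((7/3 + 2) + 15) = -(13/3 + 15) = -1*58/3 = -58/3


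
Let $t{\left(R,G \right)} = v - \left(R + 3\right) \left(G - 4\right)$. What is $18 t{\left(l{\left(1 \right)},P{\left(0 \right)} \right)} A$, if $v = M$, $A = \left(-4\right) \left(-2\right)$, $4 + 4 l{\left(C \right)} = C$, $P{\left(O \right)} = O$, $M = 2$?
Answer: $1584$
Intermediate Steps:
$l{\left(C \right)} = -1 + \frac{C}{4}$
$A = 8$
$v = 2$
$t{\left(R,G \right)} = 2 - \left(-4 + G\right) \left(3 + R\right)$ ($t{\left(R,G \right)} = 2 - \left(R + 3\right) \left(G - 4\right) = 2 - \left(3 + R\right) \left(-4 + G\right) = 2 - \left(-4 + G\right) \left(3 + R\right)$)
$18 t{\left(l{\left(1 \right)},P{\left(0 \right)} \right)} A = 18 \left(14 - 0 + 4 \left(-1 + \frac{1}{4} \cdot 1\right) - 0 \left(-1 + \frac{1}{4} \cdot 1\right)\right) 8 = 18 \left(14 + 0 + 4 \left(-1 + \frac{1}{4}\right) - 0 \left(-1 + \frac{1}{4}\right)\right) 8 = 18 \left(14 + 0 + 4 \left(- \frac{3}{4}\right) - 0 \left(- \frac{3}{4}\right)\right) 8 = 18 \left(14 + 0 - 3 + 0\right) 8 = 18 \cdot 11 \cdot 8 = 198 \cdot 8 = 1584$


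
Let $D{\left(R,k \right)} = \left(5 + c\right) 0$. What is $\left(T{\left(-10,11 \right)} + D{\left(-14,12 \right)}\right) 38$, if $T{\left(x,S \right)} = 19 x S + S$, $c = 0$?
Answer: $-79002$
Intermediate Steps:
$T{\left(x,S \right)} = S + 19 S x$ ($T{\left(x,S \right)} = 19 S x + S = S + 19 S x$)
$D{\left(R,k \right)} = 0$ ($D{\left(R,k \right)} = \left(5 + 0\right) 0 = 5 \cdot 0 = 0$)
$\left(T{\left(-10,11 \right)} + D{\left(-14,12 \right)}\right) 38 = \left(11 \left(1 + 19 \left(-10\right)\right) + 0\right) 38 = \left(11 \left(1 - 190\right) + 0\right) 38 = \left(11 \left(-189\right) + 0\right) 38 = \left(-2079 + 0\right) 38 = \left(-2079\right) 38 = -79002$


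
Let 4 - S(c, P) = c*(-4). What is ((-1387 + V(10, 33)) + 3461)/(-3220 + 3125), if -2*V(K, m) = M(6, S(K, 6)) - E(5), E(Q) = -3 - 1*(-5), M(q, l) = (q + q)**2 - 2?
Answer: -2004/95 ≈ -21.095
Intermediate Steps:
S(c, P) = 4 + 4*c (S(c, P) = 4 - c*(-4) = 4 - (-4)*c = 4 + 4*c)
M(q, l) = -2 + 4*q**2 (M(q, l) = (2*q)**2 - 2 = 4*q**2 - 2 = -2 + 4*q**2)
E(Q) = 2 (E(Q) = -3 + 5 = 2)
V(K, m) = -70 (V(K, m) = -((-2 + 4*6**2) - 1*2)/2 = -((-2 + 4*36) - 2)/2 = -((-2 + 144) - 2)/2 = -(142 - 2)/2 = -1/2*140 = -70)
((-1387 + V(10, 33)) + 3461)/(-3220 + 3125) = ((-1387 - 70) + 3461)/(-3220 + 3125) = (-1457 + 3461)/(-95) = 2004*(-1/95) = -2004/95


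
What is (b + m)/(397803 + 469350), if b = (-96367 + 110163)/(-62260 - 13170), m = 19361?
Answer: 243397739/10901558465 ≈ 0.022327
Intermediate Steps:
b = -6898/37715 (b = 13796/(-75430) = 13796*(-1/75430) = -6898/37715 ≈ -0.18290)
(b + m)/(397803 + 469350) = (-6898/37715 + 19361)/(397803 + 469350) = (730193217/37715)/867153 = (730193217/37715)*(1/867153) = 243397739/10901558465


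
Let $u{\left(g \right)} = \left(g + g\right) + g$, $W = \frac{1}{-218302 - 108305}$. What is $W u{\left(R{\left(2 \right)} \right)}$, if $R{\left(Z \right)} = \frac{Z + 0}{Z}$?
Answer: $- \frac{1}{108869} \approx -9.1853 \cdot 10^{-6}$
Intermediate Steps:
$R{\left(Z \right)} = 1$ ($R{\left(Z \right)} = \frac{Z}{Z} = 1$)
$W = - \frac{1}{326607}$ ($W = \frac{1}{-326607} = - \frac{1}{326607} \approx -3.0618 \cdot 10^{-6}$)
$u{\left(g \right)} = 3 g$ ($u{\left(g \right)} = 2 g + g = 3 g$)
$W u{\left(R{\left(2 \right)} \right)} = - \frac{3 \cdot 1}{326607} = \left(- \frac{1}{326607}\right) 3 = - \frac{1}{108869}$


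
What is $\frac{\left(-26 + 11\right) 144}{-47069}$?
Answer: $\frac{2160}{47069} \approx 0.04589$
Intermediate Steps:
$\frac{\left(-26 + 11\right) 144}{-47069} = \left(-15\right) 144 \left(- \frac{1}{47069}\right) = \left(-2160\right) \left(- \frac{1}{47069}\right) = \frac{2160}{47069}$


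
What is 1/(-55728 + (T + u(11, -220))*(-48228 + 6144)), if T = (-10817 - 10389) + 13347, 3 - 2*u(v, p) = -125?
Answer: 1/327989052 ≈ 3.0489e-9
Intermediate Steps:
u(v, p) = 64 (u(v, p) = 3/2 - 1/2*(-125) = 3/2 + 125/2 = 64)
T = -7859 (T = -21206 + 13347 = -7859)
1/(-55728 + (T + u(11, -220))*(-48228 + 6144)) = 1/(-55728 + (-7859 + 64)*(-48228 + 6144)) = 1/(-55728 - 7795*(-42084)) = 1/(-55728 + 328044780) = 1/327989052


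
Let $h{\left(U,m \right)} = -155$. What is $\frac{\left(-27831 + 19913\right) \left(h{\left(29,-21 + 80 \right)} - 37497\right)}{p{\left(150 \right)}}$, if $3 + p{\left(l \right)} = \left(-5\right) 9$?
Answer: $- \frac{37266067}{6} \approx -6.211 \cdot 10^{6}$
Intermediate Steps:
$p{\left(l \right)} = -48$ ($p{\left(l \right)} = -3 - 45 = -48$)
$\frac{\left(-27831 + 19913\right) \left(h{\left(29,-21 + 80 \right)} - 37497\right)}{p{\left(150 \right)}} = \frac{\left(-27831 + 19913\right) \left(-155 - 37497\right)}{-48} = \left(-7918\right) \left(-37652\right) \left(- \frac{1}{48}\right) = 298128536 \left(- \frac{1}{48}\right) = - \frac{37266067}{6}$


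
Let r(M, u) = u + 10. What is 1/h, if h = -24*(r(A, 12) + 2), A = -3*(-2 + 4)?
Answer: -1/576 ≈ -0.0017361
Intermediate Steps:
A = -6 (A = -3*2 = -6)
r(M, u) = 10 + u
h = -576 (h = -24*((10 + 12) + 2) = -24*(22 + 2) = -24*24 = -576)
1/h = 1/(-576) = -1/576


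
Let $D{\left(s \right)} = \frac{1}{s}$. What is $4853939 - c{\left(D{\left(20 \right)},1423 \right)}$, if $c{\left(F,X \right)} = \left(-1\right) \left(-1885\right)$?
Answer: $4852054$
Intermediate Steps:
$c{\left(F,X \right)} = 1885$
$4853939 - c{\left(D{\left(20 \right)},1423 \right)} = 4853939 - 1885 = 4852054$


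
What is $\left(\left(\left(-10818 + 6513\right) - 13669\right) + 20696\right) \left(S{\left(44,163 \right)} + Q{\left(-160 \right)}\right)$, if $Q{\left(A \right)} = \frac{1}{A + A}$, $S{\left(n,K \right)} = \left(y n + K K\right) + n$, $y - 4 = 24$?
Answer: $\frac{12127053039}{160} \approx 7.5794 \cdot 10^{7}$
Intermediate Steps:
$y = 28$ ($y = 4 + 24 = 28$)
$S{\left(n,K \right)} = K^{2} + 29 n$ ($S{\left(n,K \right)} = \left(28 n + K K\right) + n = \left(28 n + K^{2}\right) + n = \left(K^{2} + 28 n\right) + n = K^{2} + 29 n$)
$Q{\left(A \right)} = \frac{1}{2 A}$
$\left(\left(\left(-10818 + 6513\right) - 13669\right) + 20696\right) \left(S{\left(44,163 \right)} + Q{\left(-160 \right)}\right) = \left(\left(\left(-10818 + 6513\right) - 13669\right) + 20696\right) \left(\left(163^{2} + 29 \cdot 44\right) + \frac{1}{2 \left(-160\right)}\right) = \left(\left(-4305 - 13669\right) + 20696\right) \left(\left(26569 + 1276\right) + \frac{1}{2} \left(- \frac{1}{160}\right)\right) = \left(-17974 + 20696\right) \left(27845 - \frac{1}{320}\right) = 2722 \cdot \frac{8910399}{320} = \frac{12127053039}{160}$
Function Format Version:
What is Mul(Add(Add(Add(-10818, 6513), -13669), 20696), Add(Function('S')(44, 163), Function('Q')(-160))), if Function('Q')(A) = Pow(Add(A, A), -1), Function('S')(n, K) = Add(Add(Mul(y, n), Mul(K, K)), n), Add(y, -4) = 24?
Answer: Rational(12127053039, 160) ≈ 7.5794e+7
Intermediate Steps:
y = 28 (y = Add(4, 24) = 28)
Function('S')(n, K) = Add(Pow(K, 2), Mul(29, n)) (Function('S')(n, K) = Add(Add(Mul(28, n), Mul(K, K)), n) = Add(Add(Mul(28, n), Pow(K, 2)), n) = Add(Add(Pow(K, 2), Mul(28, n)), n) = Add(Pow(K, 2), Mul(29, n)))
Function('Q')(A) = Mul(Rational(1, 2), Pow(A, -1)) (Function('Q')(A) = Pow(Mul(2, A), -1) = Mul(Rational(1, 2), Pow(A, -1)))
Mul(Add(Add(Add(-10818, 6513), -13669), 20696), Add(Function('S')(44, 163), Function('Q')(-160))) = Mul(Add(Add(Add(-10818, 6513), -13669), 20696), Add(Add(Pow(163, 2), Mul(29, 44)), Mul(Rational(1, 2), Pow(-160, -1)))) = Mul(Add(Add(-4305, -13669), 20696), Add(Add(26569, 1276), Mul(Rational(1, 2), Rational(-1, 160)))) = Mul(Add(-17974, 20696), Add(27845, Rational(-1, 320))) = Mul(2722, Rational(8910399, 320)) = Rational(12127053039, 160)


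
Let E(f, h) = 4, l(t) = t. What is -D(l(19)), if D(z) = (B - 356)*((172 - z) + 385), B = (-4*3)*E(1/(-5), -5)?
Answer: 217352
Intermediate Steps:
B = -48 (B = -4*3*4 = -12*4 = -48)
D(z) = -225028 + 404*z (D(z) = (-48 - 356)*((172 - z) + 385) = -404*(557 - z) = -225028 + 404*z)
-D(l(19)) = -(-225028 + 404*19) = -(-225028 + 7676) = -1*(-217352) = 217352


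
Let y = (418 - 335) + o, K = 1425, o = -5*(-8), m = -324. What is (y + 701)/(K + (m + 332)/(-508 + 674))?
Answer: 68392/118279 ≈ 0.57823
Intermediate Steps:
o = 40
y = 123 (y = (418 - 335) + 40 = 83 + 40 = 123)
(y + 701)/(K + (m + 332)/(-508 + 674)) = (123 + 701)/(1425 + (-324 + 332)/(-508 + 674)) = 824/(1425 + 8/166) = 824/(1425 + 8*(1/166)) = 824/(1425 + 4/83) = 824/(118279/83) = (83/118279)*824 = 68392/118279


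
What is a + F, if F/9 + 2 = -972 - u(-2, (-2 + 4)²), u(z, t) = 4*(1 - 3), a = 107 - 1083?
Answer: -9670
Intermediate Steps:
a = -976
u(z, t) = -8 (u(z, t) = 4*(-2) = -8)
F = -8694 (F = -18 + 9*(-972 - 1*(-8)) = -18 + 9*(-972 + 8) = -18 + 9*(-964) = -18 - 8676 = -8694)
a + F = -976 - 8694 = -9670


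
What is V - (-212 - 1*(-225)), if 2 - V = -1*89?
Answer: 78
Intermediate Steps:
V = 91 (V = 2 - (-1)*89 = 2 - 1*(-89) = 2 + 89 = 91)
V - (-212 - 1*(-225)) = 91 - (-212 - 1*(-225)) = 91 - (-212 + 225) = 91 - 1*13 = 91 - 13 = 78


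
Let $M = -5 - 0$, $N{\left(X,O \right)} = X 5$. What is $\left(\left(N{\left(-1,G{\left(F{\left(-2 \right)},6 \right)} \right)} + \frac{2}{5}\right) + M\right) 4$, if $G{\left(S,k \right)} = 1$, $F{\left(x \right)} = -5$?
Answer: $- \frac{192}{5} \approx -38.4$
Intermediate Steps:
$N{\left(X,O \right)} = 5 X$
$M = -5$ ($M = -5 + 0 = -5$)
$\left(\left(N{\left(-1,G{\left(F{\left(-2 \right)},6 \right)} \right)} + \frac{2}{5}\right) + M\right) 4 = \left(\left(5 \left(-1\right) + \frac{2}{5}\right) - 5\right) 4 = \left(\left(-5 + 2 \cdot \frac{1}{5}\right) - 5\right) 4 = \left(\left(-5 + \frac{2}{5}\right) - 5\right) 4 = \left(- \frac{23}{5} - 5\right) 4 = \left(- \frac{48}{5}\right) 4 = - \frac{192}{5}$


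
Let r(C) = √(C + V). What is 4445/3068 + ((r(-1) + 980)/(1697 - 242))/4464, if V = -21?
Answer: 90230672/62271963 + I*√22/6495120 ≈ 1.449 + 7.2214e-7*I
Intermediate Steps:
r(C) = √(-21 + C) (r(C) = √(C - 21) = √(-21 + C))
4445/3068 + ((r(-1) + 980)/(1697 - 242))/4464 = 4445/3068 + ((√(-21 - 1) + 980)/(1697 - 242))/4464 = 4445*(1/3068) + ((√(-22) + 980)/1455)*(1/4464) = 4445/3068 + ((I*√22 + 980)*(1/1455))*(1/4464) = 4445/3068 + ((980 + I*√22)*(1/1455))*(1/4464) = 4445/3068 + (196/291 + I*√22/1455)*(1/4464) = 4445/3068 + (49/324756 + I*√22/6495120) = 90230672/62271963 + I*√22/6495120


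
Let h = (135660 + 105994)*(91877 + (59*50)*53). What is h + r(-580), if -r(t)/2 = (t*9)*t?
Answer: 59978992258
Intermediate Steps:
r(t) = -18*t² (r(t) = -2*t*9*t = -2*9*t*t = -18*t²)
h = 59985047458 (h = 241654*(91877 + 2950*53) = 241654*(91877 + 156350) = 241654*248227 = 59985047458)
h + r(-580) = 59985047458 - 18*(-580)² = 59985047458 - 18*336400 = 59985047458 - 6055200 = 59978992258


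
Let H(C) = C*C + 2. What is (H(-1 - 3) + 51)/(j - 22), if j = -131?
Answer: -23/51 ≈ -0.45098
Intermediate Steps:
H(C) = 2 + C² (H(C) = C² + 2 = 2 + C²)
(H(-1 - 3) + 51)/(j - 22) = ((2 + (-1 - 3)²) + 51)/(-131 - 22) = ((2 + (-4)²) + 51)/(-153) = -((2 + 16) + 51)/153 = -(18 + 51)/153 = -1/153*69 = -23/51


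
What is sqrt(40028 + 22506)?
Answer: sqrt(62534) ≈ 250.07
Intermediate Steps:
sqrt(40028 + 22506) = sqrt(62534)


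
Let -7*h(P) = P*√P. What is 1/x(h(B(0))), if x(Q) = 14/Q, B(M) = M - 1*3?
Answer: 3*I*√3/98 ≈ 0.053022*I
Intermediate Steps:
B(M) = -3 + M (B(M) = M - 3 = -3 + M)
h(P) = -P^(3/2)/7 (h(P) = -P*√P/7 = -P^(3/2)/7)
1/x(h(B(0))) = 1/(14/((-(-3 + 0)^(3/2)/7))) = 1/(14/((-(-3)*I*√3/7))) = 1/(14/((3*I*√3/7))) = 1/(14*(-7*I*√3/9)) = 1/(-98*I*√3/9) = 3*I*√3/98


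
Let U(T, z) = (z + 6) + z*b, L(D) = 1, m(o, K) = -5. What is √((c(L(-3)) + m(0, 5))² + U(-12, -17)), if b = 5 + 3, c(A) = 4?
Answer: I*√146 ≈ 12.083*I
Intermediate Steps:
b = 8
U(T, z) = 6 + 9*z (U(T, z) = (z + 6) + z*8 = (6 + z) + 8*z = 6 + 9*z)
√((c(L(-3)) + m(0, 5))² + U(-12, -17)) = √((4 - 5)² + (6 + 9*(-17))) = √((-1)² + (6 - 153)) = √(1 - 147) = √(-146) = I*√146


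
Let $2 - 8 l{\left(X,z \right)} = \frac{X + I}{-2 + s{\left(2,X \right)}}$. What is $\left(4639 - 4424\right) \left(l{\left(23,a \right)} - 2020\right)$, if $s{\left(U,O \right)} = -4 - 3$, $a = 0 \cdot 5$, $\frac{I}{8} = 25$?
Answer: $- \frac{31217785}{72} \approx -4.3358 \cdot 10^{5}$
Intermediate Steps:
$I = 200$ ($I = 8 \cdot 25 = 200$)
$a = 0$
$s{\left(U,O \right)} = -7$
$l{\left(X,z \right)} = \frac{109}{36} + \frac{X}{72}$ ($l{\left(X,z \right)} = \frac{1}{4} - \frac{\left(X + 200\right) \frac{1}{-2 - 7}}{8} = \frac{1}{4} - \frac{\left(200 + X\right) \frac{1}{-9}}{8} = \frac{1}{4} - \frac{\left(200 + X\right) \left(- \frac{1}{9}\right)}{8} = \frac{1}{4} - \frac{- \frac{200}{9} - \frac{X}{9}}{8} = \frac{1}{4} + \left(\frac{25}{9} + \frac{X}{72}\right) = \frac{109}{36} + \frac{X}{72}$)
$\left(4639 - 4424\right) \left(l{\left(23,a \right)} - 2020\right) = \left(4639 - 4424\right) \left(\left(\frac{109}{36} + \frac{1}{72} \cdot 23\right) - 2020\right) = 215 \left(\left(\frac{109}{36} + \frac{23}{72}\right) - 2020\right) = 215 \left(\frac{241}{72} - 2020\right) = 215 \left(- \frac{145199}{72}\right) = - \frac{31217785}{72}$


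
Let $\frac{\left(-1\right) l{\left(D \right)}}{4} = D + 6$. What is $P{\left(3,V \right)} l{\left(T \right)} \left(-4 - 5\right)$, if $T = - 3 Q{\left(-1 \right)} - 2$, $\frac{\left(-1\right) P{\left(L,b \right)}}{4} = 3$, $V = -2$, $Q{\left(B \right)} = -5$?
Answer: $-8208$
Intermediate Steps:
$P{\left(L,b \right)} = -12$ ($P{\left(L,b \right)} = \left(-4\right) 3 = -12$)
$T = 13$ ($T = \left(-3\right) \left(-5\right) - 2 = 15 - 2 = 13$)
$l{\left(D \right)} = -24 - 4 D$ ($l{\left(D \right)} = - 4 \left(D + 6\right) = - 4 \left(6 + D\right) = -24 - 4 D$)
$P{\left(3,V \right)} l{\left(T \right)} \left(-4 - 5\right) = - 12 \left(-24 - 52\right) \left(-4 - 5\right) = - 12 \left(-24 - 52\right) \left(-9\right) = \left(-12\right) \left(-76\right) \left(-9\right) = 912 \left(-9\right) = -8208$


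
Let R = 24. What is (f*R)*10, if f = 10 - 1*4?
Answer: 1440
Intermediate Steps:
f = 6 (f = 10 - 4 = 6)
(f*R)*10 = (6*24)*10 = 144*10 = 1440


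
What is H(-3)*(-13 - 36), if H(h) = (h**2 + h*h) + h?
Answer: -735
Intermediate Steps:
H(h) = h + 2*h**2 (H(h) = (h**2 + h**2) + h = 2*h**2 + h = h + 2*h**2)
H(-3)*(-13 - 36) = (-3*(1 + 2*(-3)))*(-13 - 36) = -3*(1 - 6)*(-49) = -3*(-5)*(-49) = 15*(-49) = -735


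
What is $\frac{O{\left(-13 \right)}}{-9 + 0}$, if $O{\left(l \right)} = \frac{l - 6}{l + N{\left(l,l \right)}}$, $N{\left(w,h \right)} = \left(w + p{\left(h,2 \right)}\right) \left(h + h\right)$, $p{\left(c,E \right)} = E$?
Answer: $\frac{19}{2457} \approx 0.007733$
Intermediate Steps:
$N{\left(w,h \right)} = 2 h \left(2 + w\right)$ ($N{\left(w,h \right)} = \left(w + 2\right) \left(h + h\right) = \left(2 + w\right) 2 h = 2 h \left(2 + w\right)$)
$O{\left(l \right)} = \frac{-6 + l}{l + 2 l \left(2 + l\right)}$ ($O{\left(l \right)} = \frac{l - 6}{l + 2 l \left(2 + l\right)} = \frac{-6 + l}{l + 2 l \left(2 + l\right)}$)
$\frac{O{\left(-13 \right)}}{-9 + 0} = \frac{\frac{1}{-13} \frac{1}{5 + 2 \left(-13\right)} \left(-6 - 13\right)}{-9 + 0} = \frac{\left(- \frac{1}{13}\right) \frac{1}{5 - 26} \left(-19\right)}{-9} = \left(- \frac{1}{13}\right) \frac{1}{-21} \left(-19\right) \left(- \frac{1}{9}\right) = \left(- \frac{1}{13}\right) \left(- \frac{1}{21}\right) \left(-19\right) \left(- \frac{1}{9}\right) = \left(- \frac{19}{273}\right) \left(- \frac{1}{9}\right) = \frac{19}{2457}$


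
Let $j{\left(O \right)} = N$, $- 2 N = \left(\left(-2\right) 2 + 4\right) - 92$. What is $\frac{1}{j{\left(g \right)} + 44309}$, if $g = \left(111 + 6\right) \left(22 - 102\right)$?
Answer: $\frac{1}{44355} \approx 2.2545 \cdot 10^{-5}$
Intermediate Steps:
$g = -9360$ ($g = 117 \left(-80\right) = -9360$)
$N = 46$ ($N = - \frac{\left(\left(-2\right) 2 + 4\right) - 92}{2} = - \frac{\left(-4 + 4\right) - 92}{2} = - \frac{0 - 92}{2} = \left(- \frac{1}{2}\right) \left(-92\right) = 46$)
$j{\left(O \right)} = 46$
$\frac{1}{j{\left(g \right)} + 44309} = \frac{1}{46 + 44309} = \frac{1}{44355}$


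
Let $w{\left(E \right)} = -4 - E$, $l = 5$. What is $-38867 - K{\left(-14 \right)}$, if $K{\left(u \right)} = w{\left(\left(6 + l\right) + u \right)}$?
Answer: $-38866$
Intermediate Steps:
$K{\left(u \right)} = -15 - u$ ($K{\left(u \right)} = -4 - \left(\left(6 + 5\right) + u\right) = -4 - \left(11 + u\right) = -15 - u$)
$-38867 - K{\left(-14 \right)} = -38867 - \left(-15 - -14\right) = -38867 - \left(-15 + 14\right) = -38867 - -1 = -38867 + 1 = -38866$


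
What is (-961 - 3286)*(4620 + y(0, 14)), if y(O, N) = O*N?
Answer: -19621140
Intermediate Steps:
y(O, N) = N*O
(-961 - 3286)*(4620 + y(0, 14)) = (-961 - 3286)*(4620 + 14*0) = -4247*(4620 + 0) = -4247*4620 = -19621140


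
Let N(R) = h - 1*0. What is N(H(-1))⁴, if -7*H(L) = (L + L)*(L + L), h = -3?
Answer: 81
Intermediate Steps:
H(L) = -4*L²/7 (H(L) = -(L + L)*(L + L)/7 = -2*L*2*L/7 = -4*L²/7)
N(R) = -3 (N(R) = -3 - 1*0 = -3 + 0 = -3)
N(H(-1))⁴ = (-3)⁴ = 81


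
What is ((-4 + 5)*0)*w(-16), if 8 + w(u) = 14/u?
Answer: 0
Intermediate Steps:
w(u) = -8 + 14/u
((-4 + 5)*0)*w(-16) = ((-4 + 5)*0)*(-8 + 14/(-16)) = (1*0)*(-8 + 14*(-1/16)) = 0*(-8 - 7/8) = 0*(-71/8) = 0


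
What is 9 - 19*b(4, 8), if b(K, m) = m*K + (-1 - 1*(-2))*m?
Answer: -751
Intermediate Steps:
b(K, m) = m + K*m (b(K, m) = K*m + (-1 + 2)*m = K*m + 1*m = K*m + m = m + K*m)
9 - 19*b(4, 8) = 9 - 152*(1 + 4) = 9 - 152*5 = 9 - 19*40 = 9 - 760 = -751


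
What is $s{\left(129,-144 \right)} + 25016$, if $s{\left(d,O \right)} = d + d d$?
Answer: $41786$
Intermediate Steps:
$s{\left(d,O \right)} = d + d^{2}$
$s{\left(129,-144 \right)} + 25016 = 129 \left(1 + 129\right) + 25016 = 129 \cdot 130 + 25016 = 16770 + 25016 = 41786$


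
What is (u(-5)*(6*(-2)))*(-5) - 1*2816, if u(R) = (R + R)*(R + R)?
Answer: 3184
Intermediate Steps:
u(R) = 4*R² (u(R) = (2*R)*(2*R) = 4*R²)
(u(-5)*(6*(-2)))*(-5) - 1*2816 = ((4*(-5)²)*(6*(-2)))*(-5) - 1*2816 = ((4*25)*(-12))*(-5) - 2816 = (100*(-12))*(-5) - 2816 = -1200*(-5) - 2816 = 6000 - 2816 = 3184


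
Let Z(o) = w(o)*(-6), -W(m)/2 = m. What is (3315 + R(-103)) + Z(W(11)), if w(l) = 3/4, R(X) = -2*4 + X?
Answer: 6399/2 ≈ 3199.5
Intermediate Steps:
R(X) = -8 + X
W(m) = -2*m
w(l) = 3/4 (w(l) = 3*(1/4) = 3/4)
Z(o) = -9/2 (Z(o) = (3/4)*(-6) = -9/2)
(3315 + R(-103)) + Z(W(11)) = (3315 + (-8 - 103)) - 9/2 = (3315 - 111) - 9/2 = 3204 - 9/2 = 6399/2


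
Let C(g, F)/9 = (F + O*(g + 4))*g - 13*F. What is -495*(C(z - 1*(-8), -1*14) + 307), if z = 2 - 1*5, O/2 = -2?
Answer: 150975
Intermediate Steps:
O = -4 (O = 2*(-2) = -4)
z = -3 (z = 2 - 5 = -3)
C(g, F) = -117*F + 9*g*(-16 + F - 4*g) (C(g, F) = 9*((F - 4*(g + 4))*g - 13*F) = 9*((F - 4*(4 + g))*g - 13*F) = 9*((F + (-16 - 4*g))*g - 13*F) = 9*((-16 + F - 4*g)*g - 13*F) = 9*(g*(-16 + F - 4*g) - 13*F) = 9*(-13*F + g*(-16 + F - 4*g)) = -117*F + 9*g*(-16 + F - 4*g))
-495*(C(z - 1*(-8), -1*14) + 307) = -495*((-144*(-3 - 1*(-8)) - (-117)*14 - 36*(-3 - 1*(-8))**2 + 9*(-1*14)*(-3 - 1*(-8))) + 307) = -495*((-144*(-3 + 8) - 117*(-14) - 36*(-3 + 8)**2 + 9*(-14)*(-3 + 8)) + 307) = -495*((-144*5 + 1638 - 36*5**2 + 9*(-14)*5) + 307) = -495*((-720 + 1638 - 36*25 - 630) + 307) = -495*((-720 + 1638 - 900 - 630) + 307) = -495*(-612 + 307) = -495*(-305) = 150975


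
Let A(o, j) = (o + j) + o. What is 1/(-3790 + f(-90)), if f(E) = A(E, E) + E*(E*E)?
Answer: -1/733060 ≈ -1.3641e-6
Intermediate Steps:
A(o, j) = j + 2*o (A(o, j) = (j + o) + o = j + 2*o)
f(E) = E**3 + 3*E (f(E) = (E + 2*E) + E*(E*E) = 3*E + E*E**2 = 3*E + E**3 = E**3 + 3*E)
1/(-3790 + f(-90)) = 1/(-3790 - 90*(3 + (-90)**2)) = 1/(-3790 - 90*(3 + 8100)) = 1/(-3790 - 90*8103) = 1/(-3790 - 729270) = 1/(-733060) = -1/733060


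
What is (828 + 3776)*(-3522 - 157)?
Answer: -16938116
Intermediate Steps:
(828 + 3776)*(-3522 - 157) = 4604*(-3679) = -16938116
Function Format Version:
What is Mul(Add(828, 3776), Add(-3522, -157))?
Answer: -16938116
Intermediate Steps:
Mul(Add(828, 3776), Add(-3522, -157)) = Mul(4604, -3679) = -16938116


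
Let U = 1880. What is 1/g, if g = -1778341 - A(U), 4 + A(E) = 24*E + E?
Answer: -1/1825337 ≈ -5.4784e-7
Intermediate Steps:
A(E) = -4 + 25*E (A(E) = -4 + (24*E + E) = -4 + 25*E)
g = -1825337 (g = -1778341 - (-4 + 25*1880) = -1778341 - (-4 + 47000) = -1778341 - 1*46996 = -1778341 - 46996 = -1825337)
1/g = 1/(-1825337) = -1/1825337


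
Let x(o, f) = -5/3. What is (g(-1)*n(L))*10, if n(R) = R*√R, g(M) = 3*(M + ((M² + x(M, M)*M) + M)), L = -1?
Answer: -20*I ≈ -20.0*I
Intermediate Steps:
x(o, f) = -5/3 (x(o, f) = -5*⅓ = -5/3)
g(M) = M + 3*M² (g(M) = 3*(M + ((M² - 5*M/3) + M)) = 3*(M + (M² - 2*M/3)) = 3*(M² + M/3) = M + 3*M²)
n(R) = R^(3/2)
(g(-1)*n(L))*10 = ((-(1 + 3*(-1)))*(-1)^(3/2))*10 = ((-(1 - 3))*(-I))*10 = ((-1*(-2))*(-I))*10 = (2*(-I))*10 = -2*I*10 = -20*I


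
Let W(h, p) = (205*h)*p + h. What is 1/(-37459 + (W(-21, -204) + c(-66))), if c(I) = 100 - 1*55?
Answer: 1/840785 ≈ 1.1894e-6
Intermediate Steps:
W(h, p) = h + 205*h*p (W(h, p) = 205*h*p + h = h + 205*h*p)
c(I) = 45 (c(I) = 100 - 55 = 45)
1/(-37459 + (W(-21, -204) + c(-66))) = 1/(-37459 + (-21*(1 + 205*(-204)) + 45)) = 1/(-37459 + (-21*(1 - 41820) + 45)) = 1/(-37459 + (-21*(-41819) + 45)) = 1/(-37459 + (878199 + 45)) = 1/(-37459 + 878244) = 1/840785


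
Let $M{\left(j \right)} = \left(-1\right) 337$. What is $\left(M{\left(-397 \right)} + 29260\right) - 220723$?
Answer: $-191800$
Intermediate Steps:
$M{\left(j \right)} = -337$
$\left(M{\left(-397 \right)} + 29260\right) - 220723 = \left(-337 + 29260\right) - 220723 = 28923 - 220723 = -191800$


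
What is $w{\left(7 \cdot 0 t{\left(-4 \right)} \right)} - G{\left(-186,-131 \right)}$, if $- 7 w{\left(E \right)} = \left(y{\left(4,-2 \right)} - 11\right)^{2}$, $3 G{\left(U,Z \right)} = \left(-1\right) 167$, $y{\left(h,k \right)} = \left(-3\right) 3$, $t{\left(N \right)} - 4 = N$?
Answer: $- \frac{31}{21} \approx -1.4762$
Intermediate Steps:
$t{\left(N \right)} = 4 + N$
$y{\left(h,k \right)} = -9$
$G{\left(U,Z \right)} = - \frac{167}{3}$ ($G{\left(U,Z \right)} = \frac{\left(-1\right) 167}{3} = \frac{1}{3} \left(-167\right) = - \frac{167}{3}$)
$w{\left(E \right)} = - \frac{400}{7}$ ($w{\left(E \right)} = - \frac{\left(-9 - 11\right)^{2}}{7} = - \frac{\left(-20\right)^{2}}{7} = \left(- \frac{1}{7}\right) 400 = - \frac{400}{7}$)
$w{\left(7 \cdot 0 t{\left(-4 \right)} \right)} - G{\left(-186,-131 \right)} = - \frac{400}{7} - - \frac{167}{3} = - \frac{400}{7} + \frac{167}{3} = - \frac{31}{21}$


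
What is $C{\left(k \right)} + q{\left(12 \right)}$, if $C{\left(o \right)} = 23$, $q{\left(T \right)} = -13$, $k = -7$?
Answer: $10$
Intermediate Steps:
$C{\left(k \right)} + q{\left(12 \right)} = 23 - 13 = 10$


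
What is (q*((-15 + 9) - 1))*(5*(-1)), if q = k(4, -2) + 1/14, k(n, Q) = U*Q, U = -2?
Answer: 285/2 ≈ 142.50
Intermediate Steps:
k(n, Q) = -2*Q
q = 57/14 (q = -2*(-2) + 1/14 = 4 + 1/14 = 57/14 ≈ 4.0714)
(q*((-15 + 9) - 1))*(5*(-1)) = (57*((-15 + 9) - 1)/14)*(5*(-1)) = (57*(-6 - 1)/14)*(-5) = ((57/14)*(-7))*(-5) = -57/2*(-5) = 285/2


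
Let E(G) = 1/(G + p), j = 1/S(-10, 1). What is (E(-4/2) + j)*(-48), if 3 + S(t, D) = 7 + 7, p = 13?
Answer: -96/11 ≈ -8.7273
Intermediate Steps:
S(t, D) = 11 (S(t, D) = -3 + (7 + 7) = -3 + 14 = 11)
j = 1/11 ≈ 0.090909
E(G) = 1/(13 + G) (E(G) = 1/(G + 13) = 1/(13 + G))
(E(-4/2) + j)*(-48) = (1/(13 - 4/2) + 1/11)*(-48) = (1/(13 - 4*1/2) + 1/11)*(-48) = (1/(13 - 2) + 1/11)*(-48) = (1/11 + 1/11)*(-48) = (2/11)*(-48) = -96/11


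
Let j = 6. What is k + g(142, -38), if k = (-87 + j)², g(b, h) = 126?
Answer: 6687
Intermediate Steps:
k = 6561 (k = (-87 + 6)² = (-81)² = 6561)
k + g(142, -38) = 6561 + 126 = 6687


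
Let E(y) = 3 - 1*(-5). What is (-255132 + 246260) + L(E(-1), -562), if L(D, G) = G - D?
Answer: -9442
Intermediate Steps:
E(y) = 8 (E(y) = 3 + 5 = 8)
(-255132 + 246260) + L(E(-1), -562) = (-255132 + 246260) + (-562 - 1*8) = -8872 + (-562 - 8) = -8872 - 570 = -9442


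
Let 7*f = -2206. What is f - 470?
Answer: -5496/7 ≈ -785.14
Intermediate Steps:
f = -2206/7 (f = (⅐)*(-2206) = -2206/7 ≈ -315.14)
f - 470 = -2206/7 - 470 = -5496/7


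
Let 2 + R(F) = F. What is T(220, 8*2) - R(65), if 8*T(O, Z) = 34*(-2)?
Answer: -143/2 ≈ -71.500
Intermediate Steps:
R(F) = -2 + F
T(O, Z) = -17/2 (T(O, Z) = (34*(-2))/8 = (⅛)*(-68) = -17/2)
T(220, 8*2) - R(65) = -17/2 - (-2 + 65) = -17/2 - 1*63 = -17/2 - 63 = -143/2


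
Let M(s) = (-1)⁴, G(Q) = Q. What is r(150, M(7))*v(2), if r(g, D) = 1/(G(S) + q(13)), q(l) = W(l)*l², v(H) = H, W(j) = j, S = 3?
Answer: 1/1100 ≈ 0.00090909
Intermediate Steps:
q(l) = l³ (q(l) = l*l² = l³)
M(s) = 1
r(g, D) = 1/2200 (r(g, D) = 1/(3 + 13³) = 1/(3 + 2197) = 1/2200)
r(150, M(7))*v(2) = (1/2200)*2 = 1/1100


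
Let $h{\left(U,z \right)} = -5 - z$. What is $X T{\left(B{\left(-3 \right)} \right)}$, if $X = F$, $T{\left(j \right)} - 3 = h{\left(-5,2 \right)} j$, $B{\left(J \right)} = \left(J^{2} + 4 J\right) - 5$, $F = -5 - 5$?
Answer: $-590$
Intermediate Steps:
$F = -10$ ($F = -5 - 5 = -10$)
$B{\left(J \right)} = -5 + J^{2} + 4 J$
$T{\left(j \right)} = 3 - 7 j$ ($T{\left(j \right)} = 3 + \left(-5 - 2\right) j = 3 - 7 j$)
$X = -10$
$X T{\left(B{\left(-3 \right)} \right)} = - 10 \left(3 - 7 \left(-5 + \left(-3\right)^{2} + 4 \left(-3\right)\right)\right) = - 10 \left(3 - 7 \left(-5 + 9 - 12\right)\right) = - 10 \left(3 - -56\right) = - 10 \left(3 + 56\right) = \left(-10\right) 59 = -590$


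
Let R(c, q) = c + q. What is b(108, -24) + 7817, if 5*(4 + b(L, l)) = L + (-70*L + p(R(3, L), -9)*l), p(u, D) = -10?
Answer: 31853/5 ≈ 6370.6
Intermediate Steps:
b(L, l) = -4 - 2*l - 69*L/5 (b(L, l) = -4 + (L + (-70*L - 10*l))/5 = -4 + (-69*L - 10*l)/5 = -4 + (-2*l - 69*L/5) = -4 - 2*l - 69*L/5)
b(108, -24) + 7817 = (-4 - 2*(-24) - 69/5*108) + 7817 = (-4 + 48 - 7452/5) + 7817 = -7232/5 + 7817 = 31853/5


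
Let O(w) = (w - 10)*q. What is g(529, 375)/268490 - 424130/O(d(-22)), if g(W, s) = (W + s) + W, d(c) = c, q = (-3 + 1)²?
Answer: 28468711781/8591680 ≈ 3313.5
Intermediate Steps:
q = 4 (q = (-2)² = 4)
g(W, s) = s + 2*W
O(w) = -40 + 4*w (O(w) = (w - 10)*4 = (-10 + w)*4 = -40 + 4*w)
g(529, 375)/268490 - 424130/O(d(-22)) = (375 + 2*529)/268490 - 424130/(-40 + 4*(-22)) = (375 + 1058)*(1/268490) - 424130/(-40 - 88) = 1433*(1/268490) - 424130/(-128) = 1433/268490 - 424130*(-1/128) = 1433/268490 + 212065/64 = 28468711781/8591680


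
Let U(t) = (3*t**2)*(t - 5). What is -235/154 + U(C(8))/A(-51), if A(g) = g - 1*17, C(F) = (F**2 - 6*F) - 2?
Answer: -207737/2618 ≈ -79.349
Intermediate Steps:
C(F) = -2 + F**2 - 6*F
A(g) = -17 + g (A(g) = g - 17 = -17 + g)
U(t) = 3*t**2*(-5 + t) (U(t) = (3*t**2)*(-5 + t) = 3*t**2*(-5 + t))
-235/154 + U(C(8))/A(-51) = -235/154 + (3*(-2 + 8**2 - 6*8)**2*(-5 + (-2 + 8**2 - 6*8)))/(-17 - 51) = -235*1/154 + (3*(-2 + 64 - 48)**2*(-5 + (-2 + 64 - 48)))/(-68) = -235/154 + (3*14**2*(-5 + 14))*(-1/68) = -235/154 + (3*196*9)*(-1/68) = -235/154 + 5292*(-1/68) = -235/154 - 1323/17 = -207737/2618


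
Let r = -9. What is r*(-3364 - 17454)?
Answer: 187362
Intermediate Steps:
r*(-3364 - 17454) = -9*(-3364 - 17454) = -9*(-20818) = 187362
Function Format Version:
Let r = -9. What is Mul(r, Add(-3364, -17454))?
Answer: 187362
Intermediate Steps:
Mul(r, Add(-3364, -17454)) = Mul(-9, Add(-3364, -17454)) = Mul(-9, -20818) = 187362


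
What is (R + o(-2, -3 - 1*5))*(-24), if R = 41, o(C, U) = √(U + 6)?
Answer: -984 - 24*I*√2 ≈ -984.0 - 33.941*I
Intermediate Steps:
o(C, U) = √(6 + U)
(R + o(-2, -3 - 1*5))*(-24) = (41 + √(6 + (-3 - 1*5)))*(-24) = (41 + √(6 + (-3 - 5)))*(-24) = (41 + √(6 - 8))*(-24) = (41 + √(-2))*(-24) = (41 + I*√2)*(-24) = -984 - 24*I*√2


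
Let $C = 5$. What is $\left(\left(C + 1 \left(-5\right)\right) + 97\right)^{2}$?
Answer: $9409$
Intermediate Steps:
$\left(\left(C + 1 \left(-5\right)\right) + 97\right)^{2} = \left(\left(5 + 1 \left(-5\right)\right) + 97\right)^{2} = \left(\left(5 - 5\right) + 97\right)^{2} = \left(0 + 97\right)^{2} = 97^{2} = 9409$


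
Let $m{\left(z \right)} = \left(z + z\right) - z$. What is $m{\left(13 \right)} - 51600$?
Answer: $-51587$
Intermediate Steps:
$m{\left(z \right)} = z$ ($m{\left(z \right)} = 2 z - z = z$)
$m{\left(13 \right)} - 51600 = 13 - 51600 = -51587$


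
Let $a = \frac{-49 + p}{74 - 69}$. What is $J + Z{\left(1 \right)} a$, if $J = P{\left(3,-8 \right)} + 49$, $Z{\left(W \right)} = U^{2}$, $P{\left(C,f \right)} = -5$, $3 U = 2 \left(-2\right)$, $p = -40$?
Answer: $\frac{556}{45} \approx 12.356$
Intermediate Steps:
$U = - \frac{4}{3}$ ($U = \frac{2 \left(-2\right)}{3} = \frac{1}{3} \left(-4\right) = - \frac{4}{3} \approx -1.3333$)
$Z{\left(W \right)} = \frac{16}{9}$ ($Z{\left(W \right)} = \left(- \frac{4}{3}\right)^{2} = \frac{16}{9}$)
$a = - \frac{89}{5}$ ($a = \frac{-49 - 40}{74 - 69} = - \frac{89}{5} \approx -17.8$)
$J = 44$ ($J = -5 + 49 = 44$)
$J + Z{\left(1 \right)} a = 44 + \frac{16}{9} \left(- \frac{89}{5}\right) = 44 - \frac{1424}{45} = \frac{556}{45}$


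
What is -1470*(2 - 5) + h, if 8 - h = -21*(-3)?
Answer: 4355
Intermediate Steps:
h = -55 (h = 8 - (-21)*(-3) = 8 - 1*63 = 8 - 63 = -55)
-1470*(2 - 5) + h = -1470*(2 - 5) - 55 = -1470*(-3) - 55 = -210*(-21) - 55 = 4410 - 55 = 4355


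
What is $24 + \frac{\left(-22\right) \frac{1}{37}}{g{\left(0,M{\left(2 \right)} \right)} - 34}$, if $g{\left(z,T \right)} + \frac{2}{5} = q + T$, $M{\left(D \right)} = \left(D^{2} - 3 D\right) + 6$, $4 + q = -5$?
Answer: $\frac{175046}{7289} \approx 24.015$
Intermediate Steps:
$q = -9$ ($q = -4 - 5 = -9$)
$M{\left(D \right)} = 6 + D^{2} - 3 D$
$g{\left(z,T \right)} = - \frac{47}{5} + T$ ($g{\left(z,T \right)} = - \frac{2}{5} + \left(-9 + T\right) = - \frac{47}{5} + T$)
$24 + \frac{\left(-22\right) \frac{1}{37}}{g{\left(0,M{\left(2 \right)} \right)} - 34} = 24 + \frac{\left(-22\right) \frac{1}{37}}{\left(- \frac{47}{5} + \left(6 + 2^{2} - 6\right)\right) - 34} = 24 + \frac{\left(-22\right) \frac{1}{37}}{\left(- \frac{47}{5} + \left(6 + 4 - 6\right)\right) - 34} = 24 + \frac{1}{\left(- \frac{47}{5} + 4\right) - 34} \left(- \frac{22}{37}\right) = 24 + \frac{1}{- \frac{27}{5} - 34} \left(- \frac{22}{37}\right) = 24 + \frac{1}{- \frac{197}{5}} \left(- \frac{22}{37}\right) = 24 - - \frac{110}{7289} = 24 + \frac{110}{7289} = \frac{175046}{7289}$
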